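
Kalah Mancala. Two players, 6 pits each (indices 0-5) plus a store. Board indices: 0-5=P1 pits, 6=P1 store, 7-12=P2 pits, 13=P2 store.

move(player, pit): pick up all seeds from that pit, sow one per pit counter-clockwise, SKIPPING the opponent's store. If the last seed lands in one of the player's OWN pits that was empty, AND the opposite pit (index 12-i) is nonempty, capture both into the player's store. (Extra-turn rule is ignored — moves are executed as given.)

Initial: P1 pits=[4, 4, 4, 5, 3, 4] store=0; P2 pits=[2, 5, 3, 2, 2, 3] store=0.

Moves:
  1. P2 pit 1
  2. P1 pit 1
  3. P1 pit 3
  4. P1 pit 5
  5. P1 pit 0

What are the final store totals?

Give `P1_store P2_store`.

Answer: 2 1

Derivation:
Move 1: P2 pit1 -> P1=[4,4,4,5,3,4](0) P2=[2,0,4,3,3,4](1)
Move 2: P1 pit1 -> P1=[4,0,5,6,4,5](0) P2=[2,0,4,3,3,4](1)
Move 3: P1 pit3 -> P1=[4,0,5,0,5,6](1) P2=[3,1,5,3,3,4](1)
Move 4: P1 pit5 -> P1=[4,0,5,0,5,0](2) P2=[4,2,6,4,4,4](1)
Move 5: P1 pit0 -> P1=[0,1,6,1,6,0](2) P2=[4,2,6,4,4,4](1)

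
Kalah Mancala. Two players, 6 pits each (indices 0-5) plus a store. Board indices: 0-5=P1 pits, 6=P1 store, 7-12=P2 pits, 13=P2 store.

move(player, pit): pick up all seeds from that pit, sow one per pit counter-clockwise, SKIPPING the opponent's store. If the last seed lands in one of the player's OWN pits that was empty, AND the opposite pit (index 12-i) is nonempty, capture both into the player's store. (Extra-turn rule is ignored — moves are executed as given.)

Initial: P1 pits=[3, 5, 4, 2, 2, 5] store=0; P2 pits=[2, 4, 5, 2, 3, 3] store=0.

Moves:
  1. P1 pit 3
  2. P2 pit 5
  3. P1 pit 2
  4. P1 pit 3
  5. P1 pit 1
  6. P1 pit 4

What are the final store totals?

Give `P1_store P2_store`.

Move 1: P1 pit3 -> P1=[3,5,4,0,3,6](0) P2=[2,4,5,2,3,3](0)
Move 2: P2 pit5 -> P1=[4,6,4,0,3,6](0) P2=[2,4,5,2,3,0](1)
Move 3: P1 pit2 -> P1=[4,6,0,1,4,7](1) P2=[2,4,5,2,3,0](1)
Move 4: P1 pit3 -> P1=[4,6,0,0,5,7](1) P2=[2,4,5,2,3,0](1)
Move 5: P1 pit1 -> P1=[4,0,1,1,6,8](2) P2=[3,4,5,2,3,0](1)
Move 6: P1 pit4 -> P1=[4,0,1,1,0,9](3) P2=[4,5,6,3,3,0](1)

Answer: 3 1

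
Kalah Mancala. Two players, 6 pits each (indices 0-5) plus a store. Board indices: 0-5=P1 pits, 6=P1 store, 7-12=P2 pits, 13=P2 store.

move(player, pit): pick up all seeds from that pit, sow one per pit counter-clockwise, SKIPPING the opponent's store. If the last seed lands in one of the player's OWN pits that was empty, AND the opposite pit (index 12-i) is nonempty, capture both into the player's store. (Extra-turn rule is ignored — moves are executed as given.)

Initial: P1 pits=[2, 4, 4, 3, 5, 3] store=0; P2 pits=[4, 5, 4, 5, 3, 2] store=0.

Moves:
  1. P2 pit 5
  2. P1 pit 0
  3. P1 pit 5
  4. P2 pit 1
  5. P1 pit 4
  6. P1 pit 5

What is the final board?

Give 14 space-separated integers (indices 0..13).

Move 1: P2 pit5 -> P1=[3,4,4,3,5,3](0) P2=[4,5,4,5,3,0](1)
Move 2: P1 pit0 -> P1=[0,5,5,4,5,3](0) P2=[4,5,4,5,3,0](1)
Move 3: P1 pit5 -> P1=[0,5,5,4,5,0](1) P2=[5,6,4,5,3,0](1)
Move 4: P2 pit1 -> P1=[1,5,5,4,5,0](1) P2=[5,0,5,6,4,1](2)
Move 5: P1 pit4 -> P1=[1,5,5,4,0,1](2) P2=[6,1,6,6,4,1](2)
Move 6: P1 pit5 -> P1=[1,5,5,4,0,0](3) P2=[6,1,6,6,4,1](2)

Answer: 1 5 5 4 0 0 3 6 1 6 6 4 1 2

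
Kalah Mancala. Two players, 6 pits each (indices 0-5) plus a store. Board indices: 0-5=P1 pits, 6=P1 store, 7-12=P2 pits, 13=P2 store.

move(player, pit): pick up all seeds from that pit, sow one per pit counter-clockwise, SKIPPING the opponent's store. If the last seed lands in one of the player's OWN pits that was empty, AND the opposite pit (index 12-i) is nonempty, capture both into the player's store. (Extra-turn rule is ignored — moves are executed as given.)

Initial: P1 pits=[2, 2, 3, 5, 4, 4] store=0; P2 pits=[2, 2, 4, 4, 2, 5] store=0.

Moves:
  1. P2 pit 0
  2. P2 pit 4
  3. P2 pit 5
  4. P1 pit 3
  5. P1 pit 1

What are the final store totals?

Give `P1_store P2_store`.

Move 1: P2 pit0 -> P1=[2,2,3,5,4,4](0) P2=[0,3,5,4,2,5](0)
Move 2: P2 pit4 -> P1=[2,2,3,5,4,4](0) P2=[0,3,5,4,0,6](1)
Move 3: P2 pit5 -> P1=[3,3,4,6,5,4](0) P2=[0,3,5,4,0,0](2)
Move 4: P1 pit3 -> P1=[3,3,4,0,6,5](1) P2=[1,4,6,4,0,0](2)
Move 5: P1 pit1 -> P1=[3,0,5,1,7,5](1) P2=[1,4,6,4,0,0](2)

Answer: 1 2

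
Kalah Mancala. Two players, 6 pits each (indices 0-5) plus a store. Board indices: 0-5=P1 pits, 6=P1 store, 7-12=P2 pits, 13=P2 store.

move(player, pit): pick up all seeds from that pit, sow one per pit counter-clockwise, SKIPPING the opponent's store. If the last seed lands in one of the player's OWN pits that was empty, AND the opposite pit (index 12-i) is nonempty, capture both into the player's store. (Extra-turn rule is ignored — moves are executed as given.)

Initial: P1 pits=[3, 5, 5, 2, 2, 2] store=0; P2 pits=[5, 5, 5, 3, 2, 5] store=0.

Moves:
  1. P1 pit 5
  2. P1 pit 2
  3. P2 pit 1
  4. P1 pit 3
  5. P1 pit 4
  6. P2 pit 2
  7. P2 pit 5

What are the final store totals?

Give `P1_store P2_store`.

Move 1: P1 pit5 -> P1=[3,5,5,2,2,0](1) P2=[6,5,5,3,2,5](0)
Move 2: P1 pit2 -> P1=[3,5,0,3,3,1](2) P2=[7,5,5,3,2,5](0)
Move 3: P2 pit1 -> P1=[3,5,0,3,3,1](2) P2=[7,0,6,4,3,6](1)
Move 4: P1 pit3 -> P1=[3,5,0,0,4,2](3) P2=[7,0,6,4,3,6](1)
Move 5: P1 pit4 -> P1=[3,5,0,0,0,3](4) P2=[8,1,6,4,3,6](1)
Move 6: P2 pit2 -> P1=[4,6,0,0,0,3](4) P2=[8,1,0,5,4,7](2)
Move 7: P2 pit5 -> P1=[5,7,1,1,1,4](4) P2=[8,1,0,5,4,0](3)

Answer: 4 3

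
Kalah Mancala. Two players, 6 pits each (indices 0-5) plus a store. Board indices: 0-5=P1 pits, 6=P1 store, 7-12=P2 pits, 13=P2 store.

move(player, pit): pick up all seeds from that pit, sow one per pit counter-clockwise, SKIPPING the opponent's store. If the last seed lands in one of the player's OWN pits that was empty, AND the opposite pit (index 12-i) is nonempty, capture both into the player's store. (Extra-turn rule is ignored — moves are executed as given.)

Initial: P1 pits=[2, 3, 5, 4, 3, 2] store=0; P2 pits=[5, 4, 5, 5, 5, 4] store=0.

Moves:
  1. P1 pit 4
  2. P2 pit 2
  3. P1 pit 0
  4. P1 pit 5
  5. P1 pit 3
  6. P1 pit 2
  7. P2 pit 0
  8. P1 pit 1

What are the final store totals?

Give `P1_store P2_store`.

Answer: 5 2

Derivation:
Move 1: P1 pit4 -> P1=[2,3,5,4,0,3](1) P2=[6,4,5,5,5,4](0)
Move 2: P2 pit2 -> P1=[3,3,5,4,0,3](1) P2=[6,4,0,6,6,5](1)
Move 3: P1 pit0 -> P1=[0,4,6,5,0,3](1) P2=[6,4,0,6,6,5](1)
Move 4: P1 pit5 -> P1=[0,4,6,5,0,0](2) P2=[7,5,0,6,6,5](1)
Move 5: P1 pit3 -> P1=[0,4,6,0,1,1](3) P2=[8,6,0,6,6,5](1)
Move 6: P1 pit2 -> P1=[0,4,0,1,2,2](4) P2=[9,7,0,6,6,5](1)
Move 7: P2 pit0 -> P1=[1,5,1,1,2,2](4) P2=[0,8,1,7,7,6](2)
Move 8: P1 pit1 -> P1=[1,0,2,2,3,3](5) P2=[0,8,1,7,7,6](2)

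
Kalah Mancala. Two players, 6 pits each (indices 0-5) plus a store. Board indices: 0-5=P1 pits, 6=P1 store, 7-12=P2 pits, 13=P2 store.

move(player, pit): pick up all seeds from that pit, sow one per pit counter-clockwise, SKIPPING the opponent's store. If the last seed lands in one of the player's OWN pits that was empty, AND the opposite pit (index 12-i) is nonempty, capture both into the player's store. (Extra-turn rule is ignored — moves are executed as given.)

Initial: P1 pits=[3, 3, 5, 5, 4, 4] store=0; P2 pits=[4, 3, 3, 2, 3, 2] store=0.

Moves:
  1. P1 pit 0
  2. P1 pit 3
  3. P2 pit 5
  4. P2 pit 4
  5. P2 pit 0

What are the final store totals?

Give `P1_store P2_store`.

Answer: 1 2

Derivation:
Move 1: P1 pit0 -> P1=[0,4,6,6,4,4](0) P2=[4,3,3,2,3,2](0)
Move 2: P1 pit3 -> P1=[0,4,6,0,5,5](1) P2=[5,4,4,2,3,2](0)
Move 3: P2 pit5 -> P1=[1,4,6,0,5,5](1) P2=[5,4,4,2,3,0](1)
Move 4: P2 pit4 -> P1=[2,4,6,0,5,5](1) P2=[5,4,4,2,0,1](2)
Move 5: P2 pit0 -> P1=[2,4,6,0,5,5](1) P2=[0,5,5,3,1,2](2)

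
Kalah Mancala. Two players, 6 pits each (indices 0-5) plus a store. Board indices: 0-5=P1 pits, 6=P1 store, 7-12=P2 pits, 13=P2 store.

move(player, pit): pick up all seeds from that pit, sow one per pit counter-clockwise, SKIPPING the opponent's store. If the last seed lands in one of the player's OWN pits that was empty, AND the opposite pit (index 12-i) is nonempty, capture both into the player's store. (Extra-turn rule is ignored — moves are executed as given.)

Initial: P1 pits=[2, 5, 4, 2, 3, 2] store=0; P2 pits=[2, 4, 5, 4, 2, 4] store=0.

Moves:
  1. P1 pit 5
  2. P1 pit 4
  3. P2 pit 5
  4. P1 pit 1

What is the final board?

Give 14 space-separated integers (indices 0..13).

Move 1: P1 pit5 -> P1=[2,5,4,2,3,0](1) P2=[3,4,5,4,2,4](0)
Move 2: P1 pit4 -> P1=[2,5,4,2,0,1](2) P2=[4,4,5,4,2,4](0)
Move 3: P2 pit5 -> P1=[3,6,5,2,0,1](2) P2=[4,4,5,4,2,0](1)
Move 4: P1 pit1 -> P1=[3,0,6,3,1,2](3) P2=[5,4,5,4,2,0](1)

Answer: 3 0 6 3 1 2 3 5 4 5 4 2 0 1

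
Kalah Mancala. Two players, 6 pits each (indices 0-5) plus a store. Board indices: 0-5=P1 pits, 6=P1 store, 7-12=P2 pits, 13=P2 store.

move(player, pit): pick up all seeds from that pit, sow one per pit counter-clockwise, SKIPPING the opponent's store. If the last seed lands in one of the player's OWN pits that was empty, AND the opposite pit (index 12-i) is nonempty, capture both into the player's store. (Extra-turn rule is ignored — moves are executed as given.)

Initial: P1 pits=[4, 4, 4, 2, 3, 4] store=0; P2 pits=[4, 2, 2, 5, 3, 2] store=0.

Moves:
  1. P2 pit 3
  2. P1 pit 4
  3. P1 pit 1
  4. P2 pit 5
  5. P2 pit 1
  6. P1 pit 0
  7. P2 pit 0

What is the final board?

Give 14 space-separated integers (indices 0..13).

Answer: 0 2 1 4 2 7 3 0 1 4 1 5 1 8

Derivation:
Move 1: P2 pit3 -> P1=[5,5,4,2,3,4](0) P2=[4,2,2,0,4,3](1)
Move 2: P1 pit4 -> P1=[5,5,4,2,0,5](1) P2=[5,2,2,0,4,3](1)
Move 3: P1 pit1 -> P1=[5,0,5,3,1,6](2) P2=[5,2,2,0,4,3](1)
Move 4: P2 pit5 -> P1=[6,1,5,3,1,6](2) P2=[5,2,2,0,4,0](2)
Move 5: P2 pit1 -> P1=[6,1,0,3,1,6](2) P2=[5,0,3,0,4,0](8)
Move 6: P1 pit0 -> P1=[0,2,1,4,2,7](3) P2=[5,0,3,0,4,0](8)
Move 7: P2 pit0 -> P1=[0,2,1,4,2,7](3) P2=[0,1,4,1,5,1](8)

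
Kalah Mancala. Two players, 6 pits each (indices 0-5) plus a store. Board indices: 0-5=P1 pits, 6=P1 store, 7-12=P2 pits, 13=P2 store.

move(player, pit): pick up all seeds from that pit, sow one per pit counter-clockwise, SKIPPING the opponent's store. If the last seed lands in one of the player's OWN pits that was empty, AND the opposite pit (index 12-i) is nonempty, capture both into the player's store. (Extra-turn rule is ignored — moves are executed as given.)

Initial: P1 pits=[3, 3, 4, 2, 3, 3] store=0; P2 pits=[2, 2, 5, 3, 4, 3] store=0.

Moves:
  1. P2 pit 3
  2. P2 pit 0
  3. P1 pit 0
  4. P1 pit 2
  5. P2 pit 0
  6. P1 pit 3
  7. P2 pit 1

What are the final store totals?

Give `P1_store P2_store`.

Answer: 2 1

Derivation:
Move 1: P2 pit3 -> P1=[3,3,4,2,3,3](0) P2=[2,2,5,0,5,4](1)
Move 2: P2 pit0 -> P1=[3,3,4,2,3,3](0) P2=[0,3,6,0,5,4](1)
Move 3: P1 pit0 -> P1=[0,4,5,3,3,3](0) P2=[0,3,6,0,5,4](1)
Move 4: P1 pit2 -> P1=[0,4,0,4,4,4](1) P2=[1,3,6,0,5,4](1)
Move 5: P2 pit0 -> P1=[0,4,0,4,4,4](1) P2=[0,4,6,0,5,4](1)
Move 6: P1 pit3 -> P1=[0,4,0,0,5,5](2) P2=[1,4,6,0,5,4](1)
Move 7: P2 pit1 -> P1=[0,4,0,0,5,5](2) P2=[1,0,7,1,6,5](1)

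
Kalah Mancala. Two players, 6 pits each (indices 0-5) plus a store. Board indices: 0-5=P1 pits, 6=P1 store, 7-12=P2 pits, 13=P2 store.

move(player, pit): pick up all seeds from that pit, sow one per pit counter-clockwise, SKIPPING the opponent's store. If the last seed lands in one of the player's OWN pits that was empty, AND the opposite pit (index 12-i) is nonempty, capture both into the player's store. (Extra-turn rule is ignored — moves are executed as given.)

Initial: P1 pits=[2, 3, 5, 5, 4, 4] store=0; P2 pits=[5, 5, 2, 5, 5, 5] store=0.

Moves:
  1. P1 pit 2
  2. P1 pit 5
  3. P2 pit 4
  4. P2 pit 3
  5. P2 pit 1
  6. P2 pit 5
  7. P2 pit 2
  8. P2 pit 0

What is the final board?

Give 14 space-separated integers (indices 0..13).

Move 1: P1 pit2 -> P1=[2,3,0,6,5,5](1) P2=[6,5,2,5,5,5](0)
Move 2: P1 pit5 -> P1=[2,3,0,6,5,0](2) P2=[7,6,3,6,5,5](0)
Move 3: P2 pit4 -> P1=[3,4,1,6,5,0](2) P2=[7,6,3,6,0,6](1)
Move 4: P2 pit3 -> P1=[4,5,2,6,5,0](2) P2=[7,6,3,0,1,7](2)
Move 5: P2 pit1 -> P1=[5,5,2,6,5,0](2) P2=[7,0,4,1,2,8](3)
Move 6: P2 pit5 -> P1=[6,6,3,7,6,1](2) P2=[8,0,4,1,2,0](4)
Move 7: P2 pit2 -> P1=[6,6,3,7,6,1](2) P2=[8,0,0,2,3,1](5)
Move 8: P2 pit0 -> P1=[7,7,3,7,6,1](2) P2=[0,1,1,3,4,2](6)

Answer: 7 7 3 7 6 1 2 0 1 1 3 4 2 6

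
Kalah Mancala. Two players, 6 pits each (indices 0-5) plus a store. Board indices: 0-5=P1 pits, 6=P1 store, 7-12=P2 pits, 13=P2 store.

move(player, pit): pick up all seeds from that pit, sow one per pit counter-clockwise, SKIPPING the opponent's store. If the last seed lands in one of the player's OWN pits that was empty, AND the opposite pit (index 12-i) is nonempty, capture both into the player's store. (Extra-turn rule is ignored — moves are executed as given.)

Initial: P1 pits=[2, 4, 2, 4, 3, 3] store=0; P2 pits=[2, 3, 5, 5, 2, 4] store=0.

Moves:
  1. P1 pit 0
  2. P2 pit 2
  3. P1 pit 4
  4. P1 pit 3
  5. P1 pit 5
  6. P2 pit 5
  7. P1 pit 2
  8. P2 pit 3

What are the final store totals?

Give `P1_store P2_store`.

Move 1: P1 pit0 -> P1=[0,5,3,4,3,3](0) P2=[2,3,5,5,2,4](0)
Move 2: P2 pit2 -> P1=[1,5,3,4,3,3](0) P2=[2,3,0,6,3,5](1)
Move 3: P1 pit4 -> P1=[1,5,3,4,0,4](1) P2=[3,3,0,6,3,5](1)
Move 4: P1 pit3 -> P1=[1,5,3,0,1,5](2) P2=[4,3,0,6,3,5](1)
Move 5: P1 pit5 -> P1=[1,5,3,0,1,0](3) P2=[5,4,1,7,3,5](1)
Move 6: P2 pit5 -> P1=[2,6,4,1,1,0](3) P2=[5,4,1,7,3,0](2)
Move 7: P1 pit2 -> P1=[2,6,0,2,2,1](4) P2=[5,4,1,7,3,0](2)
Move 8: P2 pit3 -> P1=[3,7,1,3,2,1](4) P2=[5,4,1,0,4,1](3)

Answer: 4 3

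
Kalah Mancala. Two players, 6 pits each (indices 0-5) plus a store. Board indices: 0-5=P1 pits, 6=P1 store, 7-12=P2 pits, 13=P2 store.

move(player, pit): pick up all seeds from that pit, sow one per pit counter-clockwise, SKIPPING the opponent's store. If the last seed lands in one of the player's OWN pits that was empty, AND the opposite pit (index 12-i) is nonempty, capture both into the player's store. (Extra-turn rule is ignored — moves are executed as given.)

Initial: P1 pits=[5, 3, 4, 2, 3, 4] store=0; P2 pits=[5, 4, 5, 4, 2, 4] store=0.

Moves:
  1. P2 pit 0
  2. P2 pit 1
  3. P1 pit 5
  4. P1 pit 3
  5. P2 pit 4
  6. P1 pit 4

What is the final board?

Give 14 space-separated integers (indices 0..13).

Answer: 6 4 4 0 0 1 4 1 2 8 6 0 7 2

Derivation:
Move 1: P2 pit0 -> P1=[5,3,4,2,3,4](0) P2=[0,5,6,5,3,5](0)
Move 2: P2 pit1 -> P1=[5,3,4,2,3,4](0) P2=[0,0,7,6,4,6](1)
Move 3: P1 pit5 -> P1=[5,3,4,2,3,0](1) P2=[1,1,8,6,4,6](1)
Move 4: P1 pit3 -> P1=[5,3,4,0,4,0](3) P2=[0,1,8,6,4,6](1)
Move 5: P2 pit4 -> P1=[6,4,4,0,4,0](3) P2=[0,1,8,6,0,7](2)
Move 6: P1 pit4 -> P1=[6,4,4,0,0,1](4) P2=[1,2,8,6,0,7](2)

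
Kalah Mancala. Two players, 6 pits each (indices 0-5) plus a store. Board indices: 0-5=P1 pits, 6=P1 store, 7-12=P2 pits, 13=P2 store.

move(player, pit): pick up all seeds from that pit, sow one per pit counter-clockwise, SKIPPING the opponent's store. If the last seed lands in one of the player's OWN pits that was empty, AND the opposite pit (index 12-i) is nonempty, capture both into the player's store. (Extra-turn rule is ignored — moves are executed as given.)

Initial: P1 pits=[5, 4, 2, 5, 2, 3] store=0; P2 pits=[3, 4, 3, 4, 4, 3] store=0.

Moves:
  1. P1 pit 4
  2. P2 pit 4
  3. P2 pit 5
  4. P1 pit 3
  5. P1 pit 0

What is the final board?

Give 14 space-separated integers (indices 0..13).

Answer: 0 7 4 1 2 6 3 5 5 3 4 0 0 2

Derivation:
Move 1: P1 pit4 -> P1=[5,4,2,5,0,4](1) P2=[3,4,3,4,4,3](0)
Move 2: P2 pit4 -> P1=[6,5,2,5,0,4](1) P2=[3,4,3,4,0,4](1)
Move 3: P2 pit5 -> P1=[7,6,3,5,0,4](1) P2=[3,4,3,4,0,0](2)
Move 4: P1 pit3 -> P1=[7,6,3,0,1,5](2) P2=[4,5,3,4,0,0](2)
Move 5: P1 pit0 -> P1=[0,7,4,1,2,6](3) P2=[5,5,3,4,0,0](2)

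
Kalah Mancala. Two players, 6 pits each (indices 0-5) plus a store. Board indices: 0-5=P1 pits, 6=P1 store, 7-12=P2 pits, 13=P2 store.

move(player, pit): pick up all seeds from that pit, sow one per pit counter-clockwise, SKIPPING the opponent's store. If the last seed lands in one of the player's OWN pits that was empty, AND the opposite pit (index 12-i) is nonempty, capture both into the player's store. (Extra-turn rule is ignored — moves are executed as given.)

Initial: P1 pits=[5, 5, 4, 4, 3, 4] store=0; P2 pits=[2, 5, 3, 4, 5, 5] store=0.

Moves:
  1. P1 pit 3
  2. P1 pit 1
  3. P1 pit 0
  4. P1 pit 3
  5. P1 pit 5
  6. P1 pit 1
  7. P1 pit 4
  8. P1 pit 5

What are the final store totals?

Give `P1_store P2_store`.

Move 1: P1 pit3 -> P1=[5,5,4,0,4,5](1) P2=[3,5,3,4,5,5](0)
Move 2: P1 pit1 -> P1=[5,0,5,1,5,6](2) P2=[3,5,3,4,5,5](0)
Move 3: P1 pit0 -> P1=[0,1,6,2,6,7](2) P2=[3,5,3,4,5,5](0)
Move 4: P1 pit3 -> P1=[0,1,6,0,7,8](2) P2=[3,5,3,4,5,5](0)
Move 5: P1 pit5 -> P1=[0,1,6,0,7,0](10) P2=[4,6,4,5,6,0](0)
Move 6: P1 pit1 -> P1=[0,0,7,0,7,0](10) P2=[4,6,4,5,6,0](0)
Move 7: P1 pit4 -> P1=[0,0,7,0,0,1](11) P2=[5,7,5,6,7,0](0)
Move 8: P1 pit5 -> P1=[0,0,7,0,0,0](12) P2=[5,7,5,6,7,0](0)

Answer: 12 0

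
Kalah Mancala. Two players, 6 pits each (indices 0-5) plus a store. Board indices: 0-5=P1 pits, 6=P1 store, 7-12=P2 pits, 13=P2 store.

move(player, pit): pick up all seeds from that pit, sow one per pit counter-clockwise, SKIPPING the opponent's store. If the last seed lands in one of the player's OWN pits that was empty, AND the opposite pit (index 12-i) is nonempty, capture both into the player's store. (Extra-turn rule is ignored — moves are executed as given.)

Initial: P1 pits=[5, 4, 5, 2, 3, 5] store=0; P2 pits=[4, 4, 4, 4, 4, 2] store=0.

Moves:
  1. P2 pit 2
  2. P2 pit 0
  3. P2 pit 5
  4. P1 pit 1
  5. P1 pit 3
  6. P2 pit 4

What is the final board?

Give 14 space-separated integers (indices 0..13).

Answer: 7 1 7 1 5 7 2 0 5 1 6 0 1 3

Derivation:
Move 1: P2 pit2 -> P1=[5,4,5,2,3,5](0) P2=[4,4,0,5,5,3](1)
Move 2: P2 pit0 -> P1=[5,4,5,2,3,5](0) P2=[0,5,1,6,6,3](1)
Move 3: P2 pit5 -> P1=[6,5,5,2,3,5](0) P2=[0,5,1,6,6,0](2)
Move 4: P1 pit1 -> P1=[6,0,6,3,4,6](1) P2=[0,5,1,6,6,0](2)
Move 5: P1 pit3 -> P1=[6,0,6,0,5,7](2) P2=[0,5,1,6,6,0](2)
Move 6: P2 pit4 -> P1=[7,1,7,1,5,7](2) P2=[0,5,1,6,0,1](3)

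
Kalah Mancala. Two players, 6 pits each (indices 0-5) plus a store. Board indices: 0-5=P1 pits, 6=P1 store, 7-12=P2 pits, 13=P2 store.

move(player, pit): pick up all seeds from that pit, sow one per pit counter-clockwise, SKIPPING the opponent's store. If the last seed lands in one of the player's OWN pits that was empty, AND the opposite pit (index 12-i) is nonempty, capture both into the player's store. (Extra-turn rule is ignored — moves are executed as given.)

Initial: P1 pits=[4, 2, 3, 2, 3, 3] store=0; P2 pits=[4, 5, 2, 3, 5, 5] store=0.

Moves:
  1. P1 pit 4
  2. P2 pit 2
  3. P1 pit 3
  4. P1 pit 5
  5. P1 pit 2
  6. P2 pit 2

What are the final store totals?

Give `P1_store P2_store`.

Move 1: P1 pit4 -> P1=[4,2,3,2,0,4](1) P2=[5,5,2,3,5,5](0)
Move 2: P2 pit2 -> P1=[4,2,3,2,0,4](1) P2=[5,5,0,4,6,5](0)
Move 3: P1 pit3 -> P1=[4,2,3,0,1,5](1) P2=[5,5,0,4,6,5](0)
Move 4: P1 pit5 -> P1=[4,2,3,0,1,0](2) P2=[6,6,1,5,6,5](0)
Move 5: P1 pit2 -> P1=[4,2,0,1,2,0](9) P2=[0,6,1,5,6,5](0)
Move 6: P2 pit2 -> P1=[4,2,0,1,2,0](9) P2=[0,6,0,6,6,5](0)

Answer: 9 0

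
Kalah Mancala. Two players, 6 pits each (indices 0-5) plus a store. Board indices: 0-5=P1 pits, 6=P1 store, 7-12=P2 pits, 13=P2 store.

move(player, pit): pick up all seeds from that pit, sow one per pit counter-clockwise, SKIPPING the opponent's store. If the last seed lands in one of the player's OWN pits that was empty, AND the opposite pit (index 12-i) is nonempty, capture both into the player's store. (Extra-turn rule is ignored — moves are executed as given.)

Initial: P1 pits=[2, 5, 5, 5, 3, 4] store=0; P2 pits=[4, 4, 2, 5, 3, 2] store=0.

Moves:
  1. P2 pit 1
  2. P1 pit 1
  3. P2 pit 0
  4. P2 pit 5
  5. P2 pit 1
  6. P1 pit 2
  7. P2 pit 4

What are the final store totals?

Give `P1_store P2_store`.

Answer: 2 2

Derivation:
Move 1: P2 pit1 -> P1=[2,5,5,5,3,4](0) P2=[4,0,3,6,4,3](0)
Move 2: P1 pit1 -> P1=[2,0,6,6,4,5](1) P2=[4,0,3,6,4,3](0)
Move 3: P2 pit0 -> P1=[2,0,6,6,4,5](1) P2=[0,1,4,7,5,3](0)
Move 4: P2 pit5 -> P1=[3,1,6,6,4,5](1) P2=[0,1,4,7,5,0](1)
Move 5: P2 pit1 -> P1=[3,1,6,6,4,5](1) P2=[0,0,5,7,5,0](1)
Move 6: P1 pit2 -> P1=[3,1,0,7,5,6](2) P2=[1,1,5,7,5,0](1)
Move 7: P2 pit4 -> P1=[4,2,1,7,5,6](2) P2=[1,1,5,7,0,1](2)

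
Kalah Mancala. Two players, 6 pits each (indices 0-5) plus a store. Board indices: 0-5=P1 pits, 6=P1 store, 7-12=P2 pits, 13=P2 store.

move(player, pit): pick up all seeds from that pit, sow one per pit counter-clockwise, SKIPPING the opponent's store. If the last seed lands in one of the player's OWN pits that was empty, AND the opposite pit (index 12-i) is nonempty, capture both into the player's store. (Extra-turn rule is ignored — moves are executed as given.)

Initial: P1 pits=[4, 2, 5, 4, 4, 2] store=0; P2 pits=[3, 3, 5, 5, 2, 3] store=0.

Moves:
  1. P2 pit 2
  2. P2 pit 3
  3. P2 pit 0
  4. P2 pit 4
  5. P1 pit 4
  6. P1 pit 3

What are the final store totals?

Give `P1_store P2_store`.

Move 1: P2 pit2 -> P1=[5,2,5,4,4,2](0) P2=[3,3,0,6,3,4](1)
Move 2: P2 pit3 -> P1=[6,3,6,4,4,2](0) P2=[3,3,0,0,4,5](2)
Move 3: P2 pit0 -> P1=[6,3,0,4,4,2](0) P2=[0,4,1,0,4,5](9)
Move 4: P2 pit4 -> P1=[7,4,0,4,4,2](0) P2=[0,4,1,0,0,6](10)
Move 5: P1 pit4 -> P1=[7,4,0,4,0,3](1) P2=[1,5,1,0,0,6](10)
Move 6: P1 pit3 -> P1=[7,4,0,0,1,4](2) P2=[2,5,1,0,0,6](10)

Answer: 2 10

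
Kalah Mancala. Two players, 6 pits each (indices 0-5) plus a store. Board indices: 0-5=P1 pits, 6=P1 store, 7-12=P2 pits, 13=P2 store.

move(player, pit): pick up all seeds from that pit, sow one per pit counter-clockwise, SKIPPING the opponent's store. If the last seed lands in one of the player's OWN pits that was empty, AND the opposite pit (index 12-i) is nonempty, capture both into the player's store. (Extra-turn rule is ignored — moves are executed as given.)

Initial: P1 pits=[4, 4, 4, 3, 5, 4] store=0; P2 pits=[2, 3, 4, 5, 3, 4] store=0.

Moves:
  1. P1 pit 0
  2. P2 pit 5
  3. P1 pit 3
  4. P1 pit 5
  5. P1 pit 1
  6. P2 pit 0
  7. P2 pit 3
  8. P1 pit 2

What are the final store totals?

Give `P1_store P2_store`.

Move 1: P1 pit0 -> P1=[0,5,5,4,6,4](0) P2=[2,3,4,5,3,4](0)
Move 2: P2 pit5 -> P1=[1,6,6,4,6,4](0) P2=[2,3,4,5,3,0](1)
Move 3: P1 pit3 -> P1=[1,6,6,0,7,5](1) P2=[3,3,4,5,3,0](1)
Move 4: P1 pit5 -> P1=[1,6,6,0,7,0](2) P2=[4,4,5,6,3,0](1)
Move 5: P1 pit1 -> P1=[1,0,7,1,8,1](3) P2=[5,4,5,6,3,0](1)
Move 6: P2 pit0 -> P1=[0,0,7,1,8,1](3) P2=[0,5,6,7,4,0](3)
Move 7: P2 pit3 -> P1=[1,1,8,2,8,1](3) P2=[0,5,6,0,5,1](4)
Move 8: P1 pit2 -> P1=[1,1,0,3,9,2](4) P2=[1,6,7,1,5,1](4)

Answer: 4 4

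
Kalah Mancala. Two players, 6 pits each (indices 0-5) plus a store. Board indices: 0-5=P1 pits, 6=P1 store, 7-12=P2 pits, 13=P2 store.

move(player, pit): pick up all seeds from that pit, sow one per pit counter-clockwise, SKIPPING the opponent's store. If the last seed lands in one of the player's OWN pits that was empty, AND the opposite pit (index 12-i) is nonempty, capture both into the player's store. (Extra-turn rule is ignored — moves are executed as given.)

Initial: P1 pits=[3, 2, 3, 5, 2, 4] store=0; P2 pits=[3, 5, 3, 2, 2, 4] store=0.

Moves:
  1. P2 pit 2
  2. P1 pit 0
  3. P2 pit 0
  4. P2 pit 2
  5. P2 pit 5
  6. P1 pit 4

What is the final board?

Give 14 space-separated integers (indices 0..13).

Move 1: P2 pit2 -> P1=[3,2,3,5,2,4](0) P2=[3,5,0,3,3,5](0)
Move 2: P1 pit0 -> P1=[0,3,4,6,2,4](0) P2=[3,5,0,3,3,5](0)
Move 3: P2 pit0 -> P1=[0,3,4,6,2,4](0) P2=[0,6,1,4,3,5](0)
Move 4: P2 pit2 -> P1=[0,3,4,6,2,4](0) P2=[0,6,0,5,3,5](0)
Move 5: P2 pit5 -> P1=[1,4,5,7,2,4](0) P2=[0,6,0,5,3,0](1)
Move 6: P1 pit4 -> P1=[1,4,5,7,0,5](1) P2=[0,6,0,5,3,0](1)

Answer: 1 4 5 7 0 5 1 0 6 0 5 3 0 1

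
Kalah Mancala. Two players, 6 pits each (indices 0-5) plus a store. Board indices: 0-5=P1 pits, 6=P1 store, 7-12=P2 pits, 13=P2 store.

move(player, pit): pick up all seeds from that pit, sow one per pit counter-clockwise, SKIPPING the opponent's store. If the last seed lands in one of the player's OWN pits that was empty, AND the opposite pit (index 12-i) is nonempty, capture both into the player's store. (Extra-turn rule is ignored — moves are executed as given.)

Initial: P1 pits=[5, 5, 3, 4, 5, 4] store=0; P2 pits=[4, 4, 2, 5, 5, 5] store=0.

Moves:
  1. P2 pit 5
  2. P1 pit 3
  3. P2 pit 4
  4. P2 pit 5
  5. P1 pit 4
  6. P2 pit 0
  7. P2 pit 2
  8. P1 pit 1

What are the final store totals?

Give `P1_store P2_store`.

Answer: 3 5

Derivation:
Move 1: P2 pit5 -> P1=[6,6,4,5,5,4](0) P2=[4,4,2,5,5,0](1)
Move 2: P1 pit3 -> P1=[6,6,4,0,6,5](1) P2=[5,5,2,5,5,0](1)
Move 3: P2 pit4 -> P1=[7,7,5,0,6,5](1) P2=[5,5,2,5,0,1](2)
Move 4: P2 pit5 -> P1=[7,7,5,0,6,5](1) P2=[5,5,2,5,0,0](3)
Move 5: P1 pit4 -> P1=[7,7,5,0,0,6](2) P2=[6,6,3,6,0,0](3)
Move 6: P2 pit0 -> P1=[7,7,5,0,0,6](2) P2=[0,7,4,7,1,1](4)
Move 7: P2 pit2 -> P1=[7,7,5,0,0,6](2) P2=[0,7,0,8,2,2](5)
Move 8: P1 pit1 -> P1=[7,0,6,1,1,7](3) P2=[1,8,0,8,2,2](5)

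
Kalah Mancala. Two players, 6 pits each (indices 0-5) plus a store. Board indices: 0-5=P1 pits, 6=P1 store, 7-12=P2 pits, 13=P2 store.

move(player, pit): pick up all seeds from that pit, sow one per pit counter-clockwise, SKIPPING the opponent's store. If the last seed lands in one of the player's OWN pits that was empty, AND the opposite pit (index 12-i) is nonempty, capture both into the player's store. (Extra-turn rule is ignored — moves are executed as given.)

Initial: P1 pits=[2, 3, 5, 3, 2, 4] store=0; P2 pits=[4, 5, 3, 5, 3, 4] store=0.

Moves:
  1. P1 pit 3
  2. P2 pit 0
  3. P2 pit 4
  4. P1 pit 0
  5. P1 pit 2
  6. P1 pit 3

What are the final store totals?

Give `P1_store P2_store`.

Move 1: P1 pit3 -> P1=[2,3,5,0,3,5](1) P2=[4,5,3,5,3,4](0)
Move 2: P2 pit0 -> P1=[2,3,5,0,3,5](1) P2=[0,6,4,6,4,4](0)
Move 3: P2 pit4 -> P1=[3,4,5,0,3,5](1) P2=[0,6,4,6,0,5](1)
Move 4: P1 pit0 -> P1=[0,5,6,0,3,5](6) P2=[0,6,0,6,0,5](1)
Move 5: P1 pit2 -> P1=[0,5,0,1,4,6](7) P2=[1,7,0,6,0,5](1)
Move 6: P1 pit3 -> P1=[0,5,0,0,5,6](7) P2=[1,7,0,6,0,5](1)

Answer: 7 1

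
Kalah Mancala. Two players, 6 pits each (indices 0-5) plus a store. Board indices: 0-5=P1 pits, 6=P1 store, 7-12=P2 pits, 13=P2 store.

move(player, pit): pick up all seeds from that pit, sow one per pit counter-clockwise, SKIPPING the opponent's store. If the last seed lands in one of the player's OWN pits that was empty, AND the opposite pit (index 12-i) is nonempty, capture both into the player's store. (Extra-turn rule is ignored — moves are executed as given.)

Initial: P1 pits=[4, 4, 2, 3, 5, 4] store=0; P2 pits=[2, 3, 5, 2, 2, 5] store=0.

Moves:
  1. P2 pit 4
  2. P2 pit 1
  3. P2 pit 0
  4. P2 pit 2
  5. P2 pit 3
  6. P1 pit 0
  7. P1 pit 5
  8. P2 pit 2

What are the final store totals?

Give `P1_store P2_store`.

Move 1: P2 pit4 -> P1=[4,4,2,3,5,4](0) P2=[2,3,5,2,0,6](1)
Move 2: P2 pit1 -> P1=[4,0,2,3,5,4](0) P2=[2,0,6,3,0,6](6)
Move 3: P2 pit0 -> P1=[4,0,2,3,5,4](0) P2=[0,1,7,3,0,6](6)
Move 4: P2 pit2 -> P1=[5,1,3,3,5,4](0) P2=[0,1,0,4,1,7](7)
Move 5: P2 pit3 -> P1=[6,1,3,3,5,4](0) P2=[0,1,0,0,2,8](8)
Move 6: P1 pit0 -> P1=[0,2,4,4,6,5](1) P2=[0,1,0,0,2,8](8)
Move 7: P1 pit5 -> P1=[0,2,4,4,6,0](2) P2=[1,2,1,1,2,8](8)
Move 8: P2 pit2 -> P1=[0,2,4,4,6,0](2) P2=[1,2,0,2,2,8](8)

Answer: 2 8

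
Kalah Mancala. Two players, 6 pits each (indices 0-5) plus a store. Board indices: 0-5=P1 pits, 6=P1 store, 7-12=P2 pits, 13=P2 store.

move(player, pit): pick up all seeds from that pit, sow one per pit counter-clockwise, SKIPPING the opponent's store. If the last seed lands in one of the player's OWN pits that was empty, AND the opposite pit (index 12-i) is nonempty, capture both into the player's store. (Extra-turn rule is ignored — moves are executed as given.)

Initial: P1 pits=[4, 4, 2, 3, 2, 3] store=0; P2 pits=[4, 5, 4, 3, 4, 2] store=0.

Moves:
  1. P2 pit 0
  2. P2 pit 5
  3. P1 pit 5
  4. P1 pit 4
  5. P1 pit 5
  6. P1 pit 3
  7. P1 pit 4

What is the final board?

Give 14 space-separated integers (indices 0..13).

Move 1: P2 pit0 -> P1=[4,4,2,3,2,3](0) P2=[0,6,5,4,5,2](0)
Move 2: P2 pit5 -> P1=[5,4,2,3,2,3](0) P2=[0,6,5,4,5,0](1)
Move 3: P1 pit5 -> P1=[5,4,2,3,2,0](1) P2=[1,7,5,4,5,0](1)
Move 4: P1 pit4 -> P1=[5,4,2,3,0,1](2) P2=[1,7,5,4,5,0](1)
Move 5: P1 pit5 -> P1=[5,4,2,3,0,0](3) P2=[1,7,5,4,5,0](1)
Move 6: P1 pit3 -> P1=[5,4,2,0,1,1](4) P2=[1,7,5,4,5,0](1)
Move 7: P1 pit4 -> P1=[5,4,2,0,0,2](4) P2=[1,7,5,4,5,0](1)

Answer: 5 4 2 0 0 2 4 1 7 5 4 5 0 1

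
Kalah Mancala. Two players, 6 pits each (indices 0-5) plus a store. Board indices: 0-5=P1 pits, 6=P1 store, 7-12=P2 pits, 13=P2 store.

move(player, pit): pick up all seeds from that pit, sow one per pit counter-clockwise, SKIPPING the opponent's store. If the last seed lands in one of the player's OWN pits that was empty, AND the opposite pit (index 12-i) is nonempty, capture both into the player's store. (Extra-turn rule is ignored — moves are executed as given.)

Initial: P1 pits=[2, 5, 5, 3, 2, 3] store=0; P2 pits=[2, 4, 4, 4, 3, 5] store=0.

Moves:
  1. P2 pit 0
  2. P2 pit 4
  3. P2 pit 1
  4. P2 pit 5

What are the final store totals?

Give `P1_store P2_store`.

Answer: 0 3

Derivation:
Move 1: P2 pit0 -> P1=[2,5,5,3,2,3](0) P2=[0,5,5,4,3,5](0)
Move 2: P2 pit4 -> P1=[3,5,5,3,2,3](0) P2=[0,5,5,4,0,6](1)
Move 3: P2 pit1 -> P1=[3,5,5,3,2,3](0) P2=[0,0,6,5,1,7](2)
Move 4: P2 pit5 -> P1=[4,6,6,4,3,4](0) P2=[0,0,6,5,1,0](3)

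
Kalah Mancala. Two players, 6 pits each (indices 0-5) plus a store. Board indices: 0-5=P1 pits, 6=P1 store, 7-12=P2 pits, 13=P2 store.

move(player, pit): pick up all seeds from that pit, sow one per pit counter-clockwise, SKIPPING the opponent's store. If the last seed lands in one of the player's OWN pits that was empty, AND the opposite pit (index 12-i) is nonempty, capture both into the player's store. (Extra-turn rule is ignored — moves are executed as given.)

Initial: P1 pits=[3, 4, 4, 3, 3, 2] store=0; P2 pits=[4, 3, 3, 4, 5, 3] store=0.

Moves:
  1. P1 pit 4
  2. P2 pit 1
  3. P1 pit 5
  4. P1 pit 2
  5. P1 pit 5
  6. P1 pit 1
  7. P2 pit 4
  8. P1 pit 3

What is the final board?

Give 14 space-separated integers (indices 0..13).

Move 1: P1 pit4 -> P1=[3,4,4,3,0,3](1) P2=[5,3,3,4,5,3](0)
Move 2: P2 pit1 -> P1=[3,4,4,3,0,3](1) P2=[5,0,4,5,6,3](0)
Move 3: P1 pit5 -> P1=[3,4,4,3,0,0](2) P2=[6,1,4,5,6,3](0)
Move 4: P1 pit2 -> P1=[3,4,0,4,1,1](3) P2=[6,1,4,5,6,3](0)
Move 5: P1 pit5 -> P1=[3,4,0,4,1,0](4) P2=[6,1,4,5,6,3](0)
Move 6: P1 pit1 -> P1=[3,0,1,5,2,0](11) P2=[0,1,4,5,6,3](0)
Move 7: P2 pit4 -> P1=[4,1,2,6,2,0](11) P2=[0,1,4,5,0,4](1)
Move 8: P1 pit3 -> P1=[4,1,2,0,3,1](12) P2=[1,2,5,5,0,4](1)

Answer: 4 1 2 0 3 1 12 1 2 5 5 0 4 1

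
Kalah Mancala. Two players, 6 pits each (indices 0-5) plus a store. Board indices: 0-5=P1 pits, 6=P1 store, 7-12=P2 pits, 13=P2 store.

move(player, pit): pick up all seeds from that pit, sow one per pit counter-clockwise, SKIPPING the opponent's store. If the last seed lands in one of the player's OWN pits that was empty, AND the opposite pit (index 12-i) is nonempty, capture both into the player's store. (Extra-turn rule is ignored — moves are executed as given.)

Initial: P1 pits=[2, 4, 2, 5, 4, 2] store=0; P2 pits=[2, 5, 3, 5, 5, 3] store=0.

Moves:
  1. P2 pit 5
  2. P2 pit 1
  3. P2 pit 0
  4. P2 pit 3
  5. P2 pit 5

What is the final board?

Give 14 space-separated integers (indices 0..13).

Answer: 5 6 3 5 4 2 0 0 1 5 0 7 0 4

Derivation:
Move 1: P2 pit5 -> P1=[3,5,2,5,4,2](0) P2=[2,5,3,5,5,0](1)
Move 2: P2 pit1 -> P1=[3,5,2,5,4,2](0) P2=[2,0,4,6,6,1](2)
Move 3: P2 pit0 -> P1=[3,5,2,5,4,2](0) P2=[0,1,5,6,6,1](2)
Move 4: P2 pit3 -> P1=[4,6,3,5,4,2](0) P2=[0,1,5,0,7,2](3)
Move 5: P2 pit5 -> P1=[5,6,3,5,4,2](0) P2=[0,1,5,0,7,0](4)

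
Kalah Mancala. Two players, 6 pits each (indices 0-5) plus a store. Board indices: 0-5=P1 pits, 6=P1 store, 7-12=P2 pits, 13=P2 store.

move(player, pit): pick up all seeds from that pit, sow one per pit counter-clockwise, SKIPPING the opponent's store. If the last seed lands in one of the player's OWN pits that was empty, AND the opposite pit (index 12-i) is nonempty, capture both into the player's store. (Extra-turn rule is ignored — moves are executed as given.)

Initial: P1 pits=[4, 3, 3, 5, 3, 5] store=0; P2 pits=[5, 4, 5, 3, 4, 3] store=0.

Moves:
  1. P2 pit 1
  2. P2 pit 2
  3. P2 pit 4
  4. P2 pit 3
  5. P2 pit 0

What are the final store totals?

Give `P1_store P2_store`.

Answer: 0 3

Derivation:
Move 1: P2 pit1 -> P1=[4,3,3,5,3,5](0) P2=[5,0,6,4,5,4](0)
Move 2: P2 pit2 -> P1=[5,4,3,5,3,5](0) P2=[5,0,0,5,6,5](1)
Move 3: P2 pit4 -> P1=[6,5,4,6,3,5](0) P2=[5,0,0,5,0,6](2)
Move 4: P2 pit3 -> P1=[7,6,4,6,3,5](0) P2=[5,0,0,0,1,7](3)
Move 5: P2 pit0 -> P1=[7,6,4,6,3,5](0) P2=[0,1,1,1,2,8](3)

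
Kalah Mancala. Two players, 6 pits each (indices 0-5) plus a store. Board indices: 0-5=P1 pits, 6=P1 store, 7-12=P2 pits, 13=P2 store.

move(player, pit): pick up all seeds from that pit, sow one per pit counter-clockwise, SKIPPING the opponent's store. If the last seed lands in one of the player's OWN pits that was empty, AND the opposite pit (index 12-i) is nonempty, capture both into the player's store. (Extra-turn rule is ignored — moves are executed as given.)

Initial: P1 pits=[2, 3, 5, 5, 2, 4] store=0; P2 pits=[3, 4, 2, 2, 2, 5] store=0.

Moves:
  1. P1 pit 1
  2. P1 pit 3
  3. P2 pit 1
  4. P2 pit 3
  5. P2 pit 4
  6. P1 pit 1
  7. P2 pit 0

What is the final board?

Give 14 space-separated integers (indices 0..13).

Move 1: P1 pit1 -> P1=[2,0,6,6,3,4](0) P2=[3,4,2,2,2,5](0)
Move 2: P1 pit3 -> P1=[2,0,6,0,4,5](1) P2=[4,5,3,2,2,5](0)
Move 3: P2 pit1 -> P1=[2,0,6,0,4,5](1) P2=[4,0,4,3,3,6](1)
Move 4: P2 pit3 -> P1=[2,0,6,0,4,5](1) P2=[4,0,4,0,4,7](2)
Move 5: P2 pit4 -> P1=[3,1,6,0,4,5](1) P2=[4,0,4,0,0,8](3)
Move 6: P1 pit1 -> P1=[3,0,7,0,4,5](1) P2=[4,0,4,0,0,8](3)
Move 7: P2 pit0 -> P1=[3,0,7,0,4,5](1) P2=[0,1,5,1,1,8](3)

Answer: 3 0 7 0 4 5 1 0 1 5 1 1 8 3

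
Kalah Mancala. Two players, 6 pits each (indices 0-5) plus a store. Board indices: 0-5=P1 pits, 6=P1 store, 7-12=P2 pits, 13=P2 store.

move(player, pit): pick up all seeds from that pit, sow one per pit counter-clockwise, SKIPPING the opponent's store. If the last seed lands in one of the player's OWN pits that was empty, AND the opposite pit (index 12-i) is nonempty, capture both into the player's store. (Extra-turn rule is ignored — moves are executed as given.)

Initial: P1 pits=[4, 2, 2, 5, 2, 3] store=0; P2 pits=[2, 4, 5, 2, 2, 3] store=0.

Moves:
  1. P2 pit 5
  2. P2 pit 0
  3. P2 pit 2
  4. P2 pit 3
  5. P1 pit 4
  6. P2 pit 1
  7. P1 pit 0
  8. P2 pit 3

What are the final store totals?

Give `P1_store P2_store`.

Answer: 2 4

Derivation:
Move 1: P2 pit5 -> P1=[5,3,2,5,2,3](0) P2=[2,4,5,2,2,0](1)
Move 2: P2 pit0 -> P1=[5,3,2,5,2,3](0) P2=[0,5,6,2,2,0](1)
Move 3: P2 pit2 -> P1=[6,4,2,5,2,3](0) P2=[0,5,0,3,3,1](2)
Move 4: P2 pit3 -> P1=[6,4,2,5,2,3](0) P2=[0,5,0,0,4,2](3)
Move 5: P1 pit4 -> P1=[6,4,2,5,0,4](1) P2=[0,5,0,0,4,2](3)
Move 6: P2 pit1 -> P1=[6,4,2,5,0,4](1) P2=[0,0,1,1,5,3](4)
Move 7: P1 pit0 -> P1=[0,5,3,6,1,5](2) P2=[0,0,1,1,5,3](4)
Move 8: P2 pit3 -> P1=[0,5,3,6,1,5](2) P2=[0,0,1,0,6,3](4)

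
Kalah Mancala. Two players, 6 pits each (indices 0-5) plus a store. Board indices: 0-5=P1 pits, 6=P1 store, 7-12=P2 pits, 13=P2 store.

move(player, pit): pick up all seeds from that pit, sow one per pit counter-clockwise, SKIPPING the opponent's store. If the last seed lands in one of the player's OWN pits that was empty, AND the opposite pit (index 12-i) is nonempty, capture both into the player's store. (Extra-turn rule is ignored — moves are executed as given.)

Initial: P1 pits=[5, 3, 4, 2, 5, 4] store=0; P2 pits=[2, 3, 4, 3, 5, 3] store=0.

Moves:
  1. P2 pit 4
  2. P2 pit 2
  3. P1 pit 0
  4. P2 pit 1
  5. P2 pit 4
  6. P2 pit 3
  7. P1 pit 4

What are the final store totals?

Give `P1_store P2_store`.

Move 1: P2 pit4 -> P1=[6,4,5,2,5,4](0) P2=[2,3,4,3,0,4](1)
Move 2: P2 pit2 -> P1=[6,4,5,2,5,4](0) P2=[2,3,0,4,1,5](2)
Move 3: P1 pit0 -> P1=[0,5,6,3,6,5](1) P2=[2,3,0,4,1,5](2)
Move 4: P2 pit1 -> P1=[0,5,6,3,6,5](1) P2=[2,0,1,5,2,5](2)
Move 5: P2 pit4 -> P1=[0,5,6,3,6,5](1) P2=[2,0,1,5,0,6](3)
Move 6: P2 pit3 -> P1=[1,6,6,3,6,5](1) P2=[2,0,1,0,1,7](4)
Move 7: P1 pit4 -> P1=[1,6,6,3,0,6](2) P2=[3,1,2,1,1,7](4)

Answer: 2 4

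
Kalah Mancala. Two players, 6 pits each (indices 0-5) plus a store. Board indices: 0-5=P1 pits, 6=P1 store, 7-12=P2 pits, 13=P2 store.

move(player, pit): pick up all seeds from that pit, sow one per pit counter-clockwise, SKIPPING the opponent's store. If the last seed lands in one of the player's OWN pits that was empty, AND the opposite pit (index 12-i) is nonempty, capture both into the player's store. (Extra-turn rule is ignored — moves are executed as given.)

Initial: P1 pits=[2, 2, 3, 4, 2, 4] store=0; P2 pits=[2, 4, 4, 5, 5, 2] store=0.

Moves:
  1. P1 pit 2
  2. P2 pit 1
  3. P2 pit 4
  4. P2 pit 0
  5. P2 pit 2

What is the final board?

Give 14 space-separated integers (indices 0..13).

Answer: 4 4 1 6 3 5 0 0 1 0 7 1 5 2

Derivation:
Move 1: P1 pit2 -> P1=[2,2,0,5,3,5](0) P2=[2,4,4,5,5,2](0)
Move 2: P2 pit1 -> P1=[2,2,0,5,3,5](0) P2=[2,0,5,6,6,3](0)
Move 3: P2 pit4 -> P1=[3,3,1,6,3,5](0) P2=[2,0,5,6,0,4](1)
Move 4: P2 pit0 -> P1=[3,3,1,6,3,5](0) P2=[0,1,6,6,0,4](1)
Move 5: P2 pit2 -> P1=[4,4,1,6,3,5](0) P2=[0,1,0,7,1,5](2)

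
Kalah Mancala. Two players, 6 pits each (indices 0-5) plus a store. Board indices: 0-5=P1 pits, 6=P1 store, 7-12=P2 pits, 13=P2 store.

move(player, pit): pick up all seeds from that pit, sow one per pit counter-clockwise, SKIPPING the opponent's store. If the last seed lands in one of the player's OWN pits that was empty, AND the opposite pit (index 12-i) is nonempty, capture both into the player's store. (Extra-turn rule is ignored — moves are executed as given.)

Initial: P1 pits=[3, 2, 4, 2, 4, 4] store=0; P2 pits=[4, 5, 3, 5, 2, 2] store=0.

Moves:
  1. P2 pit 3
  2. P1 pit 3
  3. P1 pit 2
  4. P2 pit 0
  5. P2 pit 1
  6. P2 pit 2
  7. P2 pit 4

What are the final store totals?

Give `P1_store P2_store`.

Move 1: P2 pit3 -> P1=[4,3,4,2,4,4](0) P2=[4,5,3,0,3,3](1)
Move 2: P1 pit3 -> P1=[4,3,4,0,5,5](0) P2=[4,5,3,0,3,3](1)
Move 3: P1 pit2 -> P1=[4,3,0,1,6,6](1) P2=[4,5,3,0,3,3](1)
Move 4: P2 pit0 -> P1=[4,3,0,1,6,6](1) P2=[0,6,4,1,4,3](1)
Move 5: P2 pit1 -> P1=[5,3,0,1,6,6](1) P2=[0,0,5,2,5,4](2)
Move 6: P2 pit2 -> P1=[6,3,0,1,6,6](1) P2=[0,0,0,3,6,5](3)
Move 7: P2 pit4 -> P1=[7,4,1,2,6,6](1) P2=[0,0,0,3,0,6](4)

Answer: 1 4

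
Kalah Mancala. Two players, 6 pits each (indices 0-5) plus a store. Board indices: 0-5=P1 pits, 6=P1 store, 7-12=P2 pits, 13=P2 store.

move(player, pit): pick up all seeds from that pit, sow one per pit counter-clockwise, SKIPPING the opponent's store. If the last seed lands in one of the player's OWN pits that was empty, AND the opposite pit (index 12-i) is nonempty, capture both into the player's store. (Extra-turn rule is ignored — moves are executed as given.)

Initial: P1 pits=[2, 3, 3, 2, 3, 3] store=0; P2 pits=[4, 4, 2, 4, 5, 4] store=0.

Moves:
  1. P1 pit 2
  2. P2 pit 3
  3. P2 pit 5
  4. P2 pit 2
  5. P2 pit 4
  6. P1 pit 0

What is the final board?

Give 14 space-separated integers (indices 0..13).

Answer: 0 6 3 6 6 5 0 4 4 0 1 0 1 3

Derivation:
Move 1: P1 pit2 -> P1=[2,3,0,3,4,4](0) P2=[4,4,2,4,5,4](0)
Move 2: P2 pit3 -> P1=[3,3,0,3,4,4](0) P2=[4,4,2,0,6,5](1)
Move 3: P2 pit5 -> P1=[4,4,1,4,4,4](0) P2=[4,4,2,0,6,0](2)
Move 4: P2 pit2 -> P1=[4,4,1,4,4,4](0) P2=[4,4,0,1,7,0](2)
Move 5: P2 pit4 -> P1=[5,5,2,5,5,4](0) P2=[4,4,0,1,0,1](3)
Move 6: P1 pit0 -> P1=[0,6,3,6,6,5](0) P2=[4,4,0,1,0,1](3)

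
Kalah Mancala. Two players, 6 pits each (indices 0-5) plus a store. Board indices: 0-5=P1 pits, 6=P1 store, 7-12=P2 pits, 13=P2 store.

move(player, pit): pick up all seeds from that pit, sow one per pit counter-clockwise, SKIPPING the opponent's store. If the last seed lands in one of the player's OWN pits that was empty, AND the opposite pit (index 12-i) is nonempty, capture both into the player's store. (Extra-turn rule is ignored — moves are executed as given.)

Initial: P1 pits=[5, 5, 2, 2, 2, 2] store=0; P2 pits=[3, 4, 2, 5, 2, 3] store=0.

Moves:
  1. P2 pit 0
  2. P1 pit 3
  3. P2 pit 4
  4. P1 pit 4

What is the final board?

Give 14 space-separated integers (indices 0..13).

Answer: 5 5 2 0 0 4 1 1 5 3 6 0 4 1

Derivation:
Move 1: P2 pit0 -> P1=[5,5,2,2,2,2](0) P2=[0,5,3,6,2,3](0)
Move 2: P1 pit3 -> P1=[5,5,2,0,3,3](0) P2=[0,5,3,6,2,3](0)
Move 3: P2 pit4 -> P1=[5,5,2,0,3,3](0) P2=[0,5,3,6,0,4](1)
Move 4: P1 pit4 -> P1=[5,5,2,0,0,4](1) P2=[1,5,3,6,0,4](1)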